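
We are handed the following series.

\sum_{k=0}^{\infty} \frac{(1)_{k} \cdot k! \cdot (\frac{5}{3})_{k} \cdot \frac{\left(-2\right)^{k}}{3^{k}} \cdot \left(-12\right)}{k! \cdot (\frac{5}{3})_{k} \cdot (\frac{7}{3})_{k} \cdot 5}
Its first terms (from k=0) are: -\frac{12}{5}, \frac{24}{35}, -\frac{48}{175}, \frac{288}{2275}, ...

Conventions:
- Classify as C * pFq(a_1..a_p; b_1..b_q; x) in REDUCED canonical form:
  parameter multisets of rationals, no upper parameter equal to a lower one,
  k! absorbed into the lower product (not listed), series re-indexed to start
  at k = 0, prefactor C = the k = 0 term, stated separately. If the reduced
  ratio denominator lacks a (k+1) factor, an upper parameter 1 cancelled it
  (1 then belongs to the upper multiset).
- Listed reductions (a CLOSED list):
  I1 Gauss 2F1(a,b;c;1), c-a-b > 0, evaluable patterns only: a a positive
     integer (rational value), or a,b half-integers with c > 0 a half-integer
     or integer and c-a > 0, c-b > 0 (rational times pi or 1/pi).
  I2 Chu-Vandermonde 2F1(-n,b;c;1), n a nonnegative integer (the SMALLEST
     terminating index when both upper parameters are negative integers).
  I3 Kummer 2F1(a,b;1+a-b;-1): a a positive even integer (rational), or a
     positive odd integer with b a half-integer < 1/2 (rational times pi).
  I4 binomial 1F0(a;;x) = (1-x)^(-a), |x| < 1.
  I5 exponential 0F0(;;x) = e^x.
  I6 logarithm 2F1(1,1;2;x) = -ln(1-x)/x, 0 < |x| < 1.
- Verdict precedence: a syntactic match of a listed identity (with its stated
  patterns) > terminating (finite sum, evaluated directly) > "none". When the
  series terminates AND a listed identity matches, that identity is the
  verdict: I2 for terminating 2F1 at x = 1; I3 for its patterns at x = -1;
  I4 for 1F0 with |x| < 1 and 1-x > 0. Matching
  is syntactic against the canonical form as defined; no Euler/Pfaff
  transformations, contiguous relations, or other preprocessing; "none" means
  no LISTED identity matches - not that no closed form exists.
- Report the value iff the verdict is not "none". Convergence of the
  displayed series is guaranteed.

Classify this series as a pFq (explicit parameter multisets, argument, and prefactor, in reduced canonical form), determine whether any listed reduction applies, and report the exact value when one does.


This is -\frac{12}{5} * 2F1(1, 1; \frac{7}{3}; -\frac{2}{3}) in reduced canonical form. Verdict: none - at argument -\frac{2}{3} the multisets {1, 1} ; {\frac{7}{3}} match no listed identity.

First insight: from the first term -\frac{12}{5}: the two geometric factors (prefactor -12/5) combine into one argument.
Step ratio: r(k) = -\frac{2}{3} * (k+1) (k+1) / [(k+\frac{7}{3}) (k+1)] - rational in k, leading ratio -\frac{2}{3}; with t_0 = -\frac{12}{5}, classification follows.


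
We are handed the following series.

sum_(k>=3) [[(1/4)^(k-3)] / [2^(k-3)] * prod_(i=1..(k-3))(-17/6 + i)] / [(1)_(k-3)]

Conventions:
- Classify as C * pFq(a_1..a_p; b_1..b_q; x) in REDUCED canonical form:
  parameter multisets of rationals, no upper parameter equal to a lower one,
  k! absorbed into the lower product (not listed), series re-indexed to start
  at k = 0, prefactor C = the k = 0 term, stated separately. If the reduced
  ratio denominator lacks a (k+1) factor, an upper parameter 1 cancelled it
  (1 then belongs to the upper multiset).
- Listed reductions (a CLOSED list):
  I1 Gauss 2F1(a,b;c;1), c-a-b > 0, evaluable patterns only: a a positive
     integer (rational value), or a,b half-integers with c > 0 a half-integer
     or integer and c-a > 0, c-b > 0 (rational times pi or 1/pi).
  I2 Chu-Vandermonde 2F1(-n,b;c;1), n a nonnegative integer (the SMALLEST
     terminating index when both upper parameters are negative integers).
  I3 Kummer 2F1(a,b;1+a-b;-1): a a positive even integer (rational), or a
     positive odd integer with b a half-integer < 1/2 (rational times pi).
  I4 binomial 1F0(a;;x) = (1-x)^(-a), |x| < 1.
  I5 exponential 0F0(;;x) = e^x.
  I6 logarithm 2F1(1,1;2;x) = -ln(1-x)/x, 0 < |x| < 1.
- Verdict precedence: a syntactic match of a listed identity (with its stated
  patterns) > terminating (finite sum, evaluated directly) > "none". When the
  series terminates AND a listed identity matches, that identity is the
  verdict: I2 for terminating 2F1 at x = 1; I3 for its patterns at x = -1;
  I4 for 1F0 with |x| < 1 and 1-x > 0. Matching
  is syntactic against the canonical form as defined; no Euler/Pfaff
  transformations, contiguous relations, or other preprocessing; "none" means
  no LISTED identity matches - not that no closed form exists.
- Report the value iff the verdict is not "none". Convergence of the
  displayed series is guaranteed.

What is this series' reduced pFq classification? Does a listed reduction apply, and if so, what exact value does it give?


Canonical form: C = 1 times 1F0 with upper {-11/6}, lower {-}, x = 1/8. Verdict (x = 1/8): the binomial series (I4) applies (the 1F0 binomial series: exponent 11/6, x = 1/8). Hence: (7/8)^(11/6).

First insight: t_0 being 1, the running product (prefactor 1) telescopes to a rising factorial.
Step ratio: r(k) = (1/8) * (k-11/6) / [(k+1)] - rational; roots negated = parameters, x = (1/8), C = 1.


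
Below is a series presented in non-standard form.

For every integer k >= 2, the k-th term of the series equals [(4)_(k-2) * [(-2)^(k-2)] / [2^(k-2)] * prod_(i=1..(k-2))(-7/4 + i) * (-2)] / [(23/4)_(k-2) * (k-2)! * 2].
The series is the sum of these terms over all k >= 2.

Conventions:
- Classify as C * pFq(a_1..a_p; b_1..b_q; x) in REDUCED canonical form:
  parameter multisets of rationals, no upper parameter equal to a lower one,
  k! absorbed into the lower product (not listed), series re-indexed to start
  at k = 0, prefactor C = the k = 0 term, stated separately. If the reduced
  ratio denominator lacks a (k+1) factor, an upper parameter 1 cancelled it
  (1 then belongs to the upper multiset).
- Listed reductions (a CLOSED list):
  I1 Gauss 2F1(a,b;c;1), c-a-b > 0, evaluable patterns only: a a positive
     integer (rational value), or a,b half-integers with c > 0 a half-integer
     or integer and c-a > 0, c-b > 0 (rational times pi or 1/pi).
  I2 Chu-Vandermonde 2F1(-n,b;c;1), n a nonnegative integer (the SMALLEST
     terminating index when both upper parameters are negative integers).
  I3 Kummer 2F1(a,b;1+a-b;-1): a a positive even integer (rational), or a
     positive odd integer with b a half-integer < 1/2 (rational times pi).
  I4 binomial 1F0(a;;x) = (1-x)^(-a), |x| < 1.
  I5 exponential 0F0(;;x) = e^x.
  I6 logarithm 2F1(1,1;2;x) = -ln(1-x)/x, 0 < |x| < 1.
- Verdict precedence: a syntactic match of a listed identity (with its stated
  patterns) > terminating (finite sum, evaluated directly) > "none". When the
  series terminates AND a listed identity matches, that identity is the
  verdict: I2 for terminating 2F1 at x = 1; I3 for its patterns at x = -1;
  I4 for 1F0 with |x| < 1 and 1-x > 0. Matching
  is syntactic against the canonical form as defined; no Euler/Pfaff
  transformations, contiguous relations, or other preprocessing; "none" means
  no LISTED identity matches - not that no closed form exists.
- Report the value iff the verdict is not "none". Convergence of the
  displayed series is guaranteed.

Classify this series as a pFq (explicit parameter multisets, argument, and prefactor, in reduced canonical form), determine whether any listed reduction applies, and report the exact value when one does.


Reduced: x = -1, 2F1, upper = {-3/4, 4}, lower = {23/4}, C = -1. Verdict at x = -1: Kummer (I3) matches (x = -1; c = 23/4 equals 1+a-b for upper {-3/4, 4}: listed pattern). Hence: -95/64.

First insight: t_0 being -1, the constant factors (prefactor -1) combine into one prefactor.
Term ratio: r(k) = (-1) * (k-3/4) (k+4) / [(k+23/4) (k+1)] - rational; roots negated = parameters, x = (-1), C = -1.


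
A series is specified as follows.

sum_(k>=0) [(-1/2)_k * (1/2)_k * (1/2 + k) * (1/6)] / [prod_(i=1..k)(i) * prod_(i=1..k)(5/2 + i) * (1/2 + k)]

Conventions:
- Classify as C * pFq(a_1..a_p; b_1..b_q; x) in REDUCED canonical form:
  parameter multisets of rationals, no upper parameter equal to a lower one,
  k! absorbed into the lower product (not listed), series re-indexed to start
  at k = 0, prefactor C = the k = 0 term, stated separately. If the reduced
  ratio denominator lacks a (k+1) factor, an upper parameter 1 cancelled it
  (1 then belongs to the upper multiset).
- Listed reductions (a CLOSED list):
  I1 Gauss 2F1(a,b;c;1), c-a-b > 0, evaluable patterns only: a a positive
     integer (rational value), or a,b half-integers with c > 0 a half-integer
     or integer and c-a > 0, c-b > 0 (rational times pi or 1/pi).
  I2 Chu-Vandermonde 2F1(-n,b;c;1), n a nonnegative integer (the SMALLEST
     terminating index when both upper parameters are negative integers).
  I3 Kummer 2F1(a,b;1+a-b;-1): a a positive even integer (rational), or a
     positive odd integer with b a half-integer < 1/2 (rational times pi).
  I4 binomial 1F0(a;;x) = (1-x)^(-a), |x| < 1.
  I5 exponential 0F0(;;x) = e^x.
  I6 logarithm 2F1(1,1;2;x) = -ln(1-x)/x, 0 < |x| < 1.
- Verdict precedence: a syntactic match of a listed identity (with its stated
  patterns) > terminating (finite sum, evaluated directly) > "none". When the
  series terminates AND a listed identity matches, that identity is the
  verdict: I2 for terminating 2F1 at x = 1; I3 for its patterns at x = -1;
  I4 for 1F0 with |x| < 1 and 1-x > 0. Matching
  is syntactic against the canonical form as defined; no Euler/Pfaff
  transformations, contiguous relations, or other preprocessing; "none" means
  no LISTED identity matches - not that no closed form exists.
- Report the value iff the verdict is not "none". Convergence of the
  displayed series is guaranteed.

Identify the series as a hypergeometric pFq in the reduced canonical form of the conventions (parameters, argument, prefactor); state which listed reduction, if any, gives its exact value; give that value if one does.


Key step: with t_0 = 1/6, the lower running product (C = 1/6, x = 1) is a rising factorial.
Ratio: r(k) = 1 * (k-1/2) (k+1/2) / [(k+7/2) (k+1)] - rational in k. x = 1; t_0 = 1/6; negate the roots.

x = 1 here; the reduced form reads 2F1, upper {-1/2, 1/2}, lower {7/2}, C = 1/6. Verdict: the half-integer Gauss pattern (I1) fires (x = 1; upper {-1/2, 1/2} half-integers, c = 7/2 in the evaluable pattern). Sum: (25/512) * pi.


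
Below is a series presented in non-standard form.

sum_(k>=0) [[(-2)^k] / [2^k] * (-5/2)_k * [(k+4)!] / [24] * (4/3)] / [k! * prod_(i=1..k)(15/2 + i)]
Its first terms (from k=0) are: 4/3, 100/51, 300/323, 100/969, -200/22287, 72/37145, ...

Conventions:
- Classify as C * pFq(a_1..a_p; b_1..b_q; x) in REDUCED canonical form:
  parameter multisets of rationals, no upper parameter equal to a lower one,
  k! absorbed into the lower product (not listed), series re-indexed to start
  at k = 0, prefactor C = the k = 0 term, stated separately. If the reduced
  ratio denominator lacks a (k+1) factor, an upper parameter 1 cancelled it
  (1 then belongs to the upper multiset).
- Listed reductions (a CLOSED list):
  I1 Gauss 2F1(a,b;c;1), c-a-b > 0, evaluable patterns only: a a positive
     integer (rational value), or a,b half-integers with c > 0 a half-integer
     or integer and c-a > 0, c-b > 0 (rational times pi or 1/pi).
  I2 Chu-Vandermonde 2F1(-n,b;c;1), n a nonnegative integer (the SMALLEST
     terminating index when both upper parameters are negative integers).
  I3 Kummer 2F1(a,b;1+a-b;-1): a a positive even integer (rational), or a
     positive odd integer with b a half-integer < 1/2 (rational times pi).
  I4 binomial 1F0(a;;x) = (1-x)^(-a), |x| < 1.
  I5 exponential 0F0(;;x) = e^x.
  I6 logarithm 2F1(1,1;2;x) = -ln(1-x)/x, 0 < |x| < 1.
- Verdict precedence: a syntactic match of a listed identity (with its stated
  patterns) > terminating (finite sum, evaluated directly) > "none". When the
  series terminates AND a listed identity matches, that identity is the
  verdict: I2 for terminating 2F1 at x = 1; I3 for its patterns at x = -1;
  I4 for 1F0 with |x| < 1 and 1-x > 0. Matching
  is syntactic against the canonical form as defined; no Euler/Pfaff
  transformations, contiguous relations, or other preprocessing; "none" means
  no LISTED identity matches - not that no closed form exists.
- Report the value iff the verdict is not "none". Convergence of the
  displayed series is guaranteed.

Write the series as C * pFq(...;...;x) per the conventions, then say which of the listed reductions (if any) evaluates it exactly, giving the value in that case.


Key step: with t_0 = 4/3, the two k-th powers (C = 4/3, x = -1) combine into one argument.
Consecutive-term ratio: r(k) = (-1) * (k-5/2) (k+5) / [(k+17/2) (k+1)] - rational in k, leading ratio (-1); with t_0 = 4/3, classification follows.

The series (x = -1) is 2F1: upper {-5/2, 5}, lower {17/2}, prefactor 4/3. Verdict at x = -1: Kummer (I3) matches (x = -1; c = 17/2 equals 1+a-b for upper {-5/2, 5}: listed pattern). Hence: (45045/32768) * pi.


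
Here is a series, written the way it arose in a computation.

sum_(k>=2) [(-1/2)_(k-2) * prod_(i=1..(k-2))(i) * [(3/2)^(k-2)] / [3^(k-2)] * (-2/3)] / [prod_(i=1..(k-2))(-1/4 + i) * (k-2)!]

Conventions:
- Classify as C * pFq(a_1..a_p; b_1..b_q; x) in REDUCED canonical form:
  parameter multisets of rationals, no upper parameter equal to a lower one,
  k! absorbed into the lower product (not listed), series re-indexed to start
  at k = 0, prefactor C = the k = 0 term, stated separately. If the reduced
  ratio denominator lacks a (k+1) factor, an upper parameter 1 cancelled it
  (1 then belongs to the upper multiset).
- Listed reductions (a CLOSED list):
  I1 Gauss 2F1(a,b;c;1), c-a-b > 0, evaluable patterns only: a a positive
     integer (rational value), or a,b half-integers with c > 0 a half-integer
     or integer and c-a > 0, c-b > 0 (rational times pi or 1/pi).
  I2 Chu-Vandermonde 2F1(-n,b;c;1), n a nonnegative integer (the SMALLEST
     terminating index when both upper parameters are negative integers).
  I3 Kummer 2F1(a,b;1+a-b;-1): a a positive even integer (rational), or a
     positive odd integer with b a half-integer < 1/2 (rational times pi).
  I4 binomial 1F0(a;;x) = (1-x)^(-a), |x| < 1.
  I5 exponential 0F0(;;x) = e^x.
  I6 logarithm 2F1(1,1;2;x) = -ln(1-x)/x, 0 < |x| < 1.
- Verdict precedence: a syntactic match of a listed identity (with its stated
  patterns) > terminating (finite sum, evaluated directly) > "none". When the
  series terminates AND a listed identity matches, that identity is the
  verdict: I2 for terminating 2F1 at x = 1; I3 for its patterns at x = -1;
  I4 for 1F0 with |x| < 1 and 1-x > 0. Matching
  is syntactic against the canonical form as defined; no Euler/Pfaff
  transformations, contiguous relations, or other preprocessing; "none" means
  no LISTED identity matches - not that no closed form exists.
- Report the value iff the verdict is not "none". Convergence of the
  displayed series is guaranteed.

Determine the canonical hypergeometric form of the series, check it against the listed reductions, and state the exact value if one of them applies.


With C = -2/3: the canonical form is 2F1(-1/2, 1; 3/4; 1/2). Verdict: none - this 2F1 at x = 1/2 matches no listed pattern, and upper {-1/2, 1} holds no stopper.

First insight: t_0 = -2/3 here, and the two k-th powers (C = -2/3) combine into one argument.
Term ratio: r(k) = (1/2) * (k-1/2) (k+1) / [(k+3/4) (k+1)] - rational; roots negated = parameters, x = (1/2), C = -2/3.


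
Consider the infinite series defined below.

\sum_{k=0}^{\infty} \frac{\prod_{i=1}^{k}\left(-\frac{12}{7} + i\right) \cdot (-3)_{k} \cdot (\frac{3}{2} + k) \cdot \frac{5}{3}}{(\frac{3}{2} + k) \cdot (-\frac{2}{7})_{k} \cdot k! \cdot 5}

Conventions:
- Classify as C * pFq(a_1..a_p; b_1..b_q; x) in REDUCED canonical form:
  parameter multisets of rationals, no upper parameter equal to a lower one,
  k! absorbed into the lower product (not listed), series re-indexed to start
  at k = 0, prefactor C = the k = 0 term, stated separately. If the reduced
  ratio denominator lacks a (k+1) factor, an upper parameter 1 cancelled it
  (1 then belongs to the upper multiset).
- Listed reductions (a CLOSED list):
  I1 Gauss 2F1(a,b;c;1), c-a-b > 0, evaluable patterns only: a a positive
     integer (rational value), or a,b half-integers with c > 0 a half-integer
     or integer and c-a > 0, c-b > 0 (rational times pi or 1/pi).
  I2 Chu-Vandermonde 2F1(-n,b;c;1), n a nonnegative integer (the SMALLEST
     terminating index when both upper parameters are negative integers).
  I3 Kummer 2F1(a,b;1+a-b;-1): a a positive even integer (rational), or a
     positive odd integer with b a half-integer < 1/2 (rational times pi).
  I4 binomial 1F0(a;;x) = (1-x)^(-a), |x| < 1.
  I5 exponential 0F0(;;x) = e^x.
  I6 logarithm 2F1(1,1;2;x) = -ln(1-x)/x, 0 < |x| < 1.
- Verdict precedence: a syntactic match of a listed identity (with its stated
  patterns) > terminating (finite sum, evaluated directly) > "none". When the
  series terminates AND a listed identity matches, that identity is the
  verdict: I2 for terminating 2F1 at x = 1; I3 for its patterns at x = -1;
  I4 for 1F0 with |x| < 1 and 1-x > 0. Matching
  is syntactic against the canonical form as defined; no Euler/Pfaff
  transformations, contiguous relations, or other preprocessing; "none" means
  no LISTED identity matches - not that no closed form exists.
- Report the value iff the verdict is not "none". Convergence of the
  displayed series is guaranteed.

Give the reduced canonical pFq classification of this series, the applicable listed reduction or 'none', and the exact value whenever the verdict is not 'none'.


Canonical form: C = \frac{1}{3} times 2F1 with upper {-3, -\frac{5}{7}}, lower {-\frac{2}{7}}, x = 1. Verdict: Vandermonde's identity (I2) matches (terminating 2F1 at x = 1 with n = 3, b = -5/7, c = -\frac{2}{7}). Sum: -\frac{17}{12}.

Structural cue: x = 1 and the factor k + 3/2 cancels (top and bottom), leaving prefactor 1/3.
Term ratio: r(k) = 1 * (k-3) (k-\frac{5}{7}) / [(k-\frac{2}{7}) (k+1)] - poly over poly, x = 1 from leading terms; C = \frac{1}{3} at k = 0.


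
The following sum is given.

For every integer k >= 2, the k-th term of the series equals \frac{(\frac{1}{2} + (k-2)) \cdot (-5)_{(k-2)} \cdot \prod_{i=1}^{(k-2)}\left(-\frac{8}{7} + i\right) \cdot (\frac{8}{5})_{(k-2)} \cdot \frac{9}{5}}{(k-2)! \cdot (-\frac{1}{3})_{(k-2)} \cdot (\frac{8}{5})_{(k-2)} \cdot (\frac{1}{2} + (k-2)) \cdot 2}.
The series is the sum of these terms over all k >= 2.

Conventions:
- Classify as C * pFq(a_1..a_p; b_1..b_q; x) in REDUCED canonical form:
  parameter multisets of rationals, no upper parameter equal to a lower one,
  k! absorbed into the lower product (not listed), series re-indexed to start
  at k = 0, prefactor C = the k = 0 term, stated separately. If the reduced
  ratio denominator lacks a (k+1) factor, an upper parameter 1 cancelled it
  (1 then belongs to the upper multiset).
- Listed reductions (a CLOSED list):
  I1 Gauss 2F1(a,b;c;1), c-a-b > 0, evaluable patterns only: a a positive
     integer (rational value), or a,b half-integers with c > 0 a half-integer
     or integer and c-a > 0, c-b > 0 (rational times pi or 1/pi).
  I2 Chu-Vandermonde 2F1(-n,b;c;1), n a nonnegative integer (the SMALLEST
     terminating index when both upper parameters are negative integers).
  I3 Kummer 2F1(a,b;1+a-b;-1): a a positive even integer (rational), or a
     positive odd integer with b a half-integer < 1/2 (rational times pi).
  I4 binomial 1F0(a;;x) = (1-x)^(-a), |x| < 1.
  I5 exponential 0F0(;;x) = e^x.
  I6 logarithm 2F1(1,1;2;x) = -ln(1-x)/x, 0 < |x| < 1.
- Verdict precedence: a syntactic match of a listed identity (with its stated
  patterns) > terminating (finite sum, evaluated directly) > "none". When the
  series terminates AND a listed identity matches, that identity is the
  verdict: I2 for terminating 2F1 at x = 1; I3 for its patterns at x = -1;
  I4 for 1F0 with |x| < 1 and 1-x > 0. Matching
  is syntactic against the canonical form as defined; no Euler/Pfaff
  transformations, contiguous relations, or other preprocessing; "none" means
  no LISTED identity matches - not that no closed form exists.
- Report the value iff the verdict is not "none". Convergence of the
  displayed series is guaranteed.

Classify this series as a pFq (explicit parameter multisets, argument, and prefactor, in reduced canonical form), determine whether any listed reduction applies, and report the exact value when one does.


The series (x = 1) is 2F1: upper {-5, -\frac{1}{7}}, lower {-\frac{1}{3}}, prefactor \frac{9}{10}. Verdict at x = 1: the Chu-Vandermonde identity I2 matches (terminating 2F1 at x = 1 with n = 5, b = -1/7, c = -\frac{1}{3}). Value: \frac{686052}{924385}.

Key observation: t_0 = \frac{9}{10} here, and the parameter 8/5 appears in both the upper and lower lists and cancels (alongside the other common factor).
Step ratio: r(k) = 1 * (k-5) (k-\frac{1}{7}) / [(k-\frac{1}{3}) (k+1)] - rational; roots negated = parameters, x = 1, C = \frac{9}{10}.


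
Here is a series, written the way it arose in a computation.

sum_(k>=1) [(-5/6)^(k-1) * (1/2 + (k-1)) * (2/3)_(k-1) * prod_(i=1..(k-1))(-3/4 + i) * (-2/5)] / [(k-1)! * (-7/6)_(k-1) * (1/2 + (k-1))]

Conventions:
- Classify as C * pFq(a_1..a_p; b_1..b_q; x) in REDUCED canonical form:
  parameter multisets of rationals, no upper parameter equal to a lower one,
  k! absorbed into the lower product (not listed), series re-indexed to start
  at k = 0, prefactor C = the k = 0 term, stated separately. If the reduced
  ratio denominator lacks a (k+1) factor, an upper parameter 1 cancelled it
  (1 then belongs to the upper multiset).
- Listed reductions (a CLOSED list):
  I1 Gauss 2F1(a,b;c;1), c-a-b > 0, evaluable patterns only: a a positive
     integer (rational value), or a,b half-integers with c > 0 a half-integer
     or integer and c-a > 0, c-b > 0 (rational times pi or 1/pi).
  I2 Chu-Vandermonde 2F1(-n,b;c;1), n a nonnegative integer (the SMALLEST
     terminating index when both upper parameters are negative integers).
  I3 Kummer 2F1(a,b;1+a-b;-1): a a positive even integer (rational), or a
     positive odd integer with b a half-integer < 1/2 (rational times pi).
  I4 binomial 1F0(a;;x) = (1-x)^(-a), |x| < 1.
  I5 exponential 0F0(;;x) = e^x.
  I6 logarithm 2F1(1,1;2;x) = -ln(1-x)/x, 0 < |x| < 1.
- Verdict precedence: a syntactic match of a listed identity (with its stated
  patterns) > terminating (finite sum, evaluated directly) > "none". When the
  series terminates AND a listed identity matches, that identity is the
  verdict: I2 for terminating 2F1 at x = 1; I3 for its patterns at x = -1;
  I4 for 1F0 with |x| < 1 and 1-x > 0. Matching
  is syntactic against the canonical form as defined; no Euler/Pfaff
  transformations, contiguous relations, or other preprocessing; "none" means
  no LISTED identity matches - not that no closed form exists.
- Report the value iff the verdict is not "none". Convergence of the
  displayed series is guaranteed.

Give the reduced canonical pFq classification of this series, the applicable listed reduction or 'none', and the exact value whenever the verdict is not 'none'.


x = -5/6 here; the reduced form reads 2F1, upper {1/4, 2/3}, lower {-7/6}, C = -2/5. Verdict: none - at argument -5/6 the multisets {1/4, 2/3} ; {-7/6} match no listed identity.

Key step: with t_0 = -2/5, the factor k + 1/2 cancels (top and bottom), leaving prefactor -2/5.
Term ratio: r(k) = (-5/6) * (k+1/4) (k+2/3) / [(k-7/6) (k+1)] - rational in k, leading ratio (-5/6); with t_0 = -2/5, classification follows.


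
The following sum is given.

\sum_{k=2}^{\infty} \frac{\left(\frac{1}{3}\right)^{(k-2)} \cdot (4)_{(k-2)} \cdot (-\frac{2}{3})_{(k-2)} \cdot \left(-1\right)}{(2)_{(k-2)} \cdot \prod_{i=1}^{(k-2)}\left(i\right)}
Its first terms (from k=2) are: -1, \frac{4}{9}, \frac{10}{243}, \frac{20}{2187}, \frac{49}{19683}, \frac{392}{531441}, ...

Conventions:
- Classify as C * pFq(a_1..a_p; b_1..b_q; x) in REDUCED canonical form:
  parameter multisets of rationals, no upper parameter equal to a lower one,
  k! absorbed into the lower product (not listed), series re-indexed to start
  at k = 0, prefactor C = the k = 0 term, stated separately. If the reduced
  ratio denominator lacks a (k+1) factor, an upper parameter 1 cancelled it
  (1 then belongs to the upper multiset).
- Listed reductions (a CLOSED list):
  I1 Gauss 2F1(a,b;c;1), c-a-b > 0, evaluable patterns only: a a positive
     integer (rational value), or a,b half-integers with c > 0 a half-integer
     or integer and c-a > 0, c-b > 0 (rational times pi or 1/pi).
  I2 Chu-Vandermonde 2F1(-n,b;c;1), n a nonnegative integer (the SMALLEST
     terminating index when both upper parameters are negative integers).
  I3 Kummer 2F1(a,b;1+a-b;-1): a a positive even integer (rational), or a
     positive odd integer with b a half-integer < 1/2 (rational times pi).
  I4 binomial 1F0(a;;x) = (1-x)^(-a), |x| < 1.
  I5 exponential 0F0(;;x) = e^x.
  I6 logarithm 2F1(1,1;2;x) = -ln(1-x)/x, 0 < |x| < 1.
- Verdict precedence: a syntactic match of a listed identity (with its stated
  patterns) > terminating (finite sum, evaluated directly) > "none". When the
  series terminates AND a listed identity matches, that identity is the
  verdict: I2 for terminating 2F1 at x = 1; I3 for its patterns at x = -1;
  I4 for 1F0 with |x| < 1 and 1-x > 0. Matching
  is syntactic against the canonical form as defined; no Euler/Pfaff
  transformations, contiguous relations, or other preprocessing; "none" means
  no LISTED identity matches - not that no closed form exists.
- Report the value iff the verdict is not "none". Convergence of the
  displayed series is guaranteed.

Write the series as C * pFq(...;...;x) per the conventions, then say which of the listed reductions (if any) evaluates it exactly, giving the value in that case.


Prefactor -1, argument \frac{1}{3}: 2F1 with upper {-\frac{2}{3}, 4} over lower {2}. Verdict: none - at argument \frac{1}{3} the multisets {-\frac{2}{3}, 4} ; {2} match no listed identity.

Key observation: with t_0 = -1, the product of the first k integers (C = -1, x = 1/3) is k!.
Term ratio: r(k) = \frac{1}{3} * (k-\frac{2}{3}) (k+4) / [(k+2) (k+1)] - rational; roots negated = parameters, x = \frac{1}{3}, C = -1.


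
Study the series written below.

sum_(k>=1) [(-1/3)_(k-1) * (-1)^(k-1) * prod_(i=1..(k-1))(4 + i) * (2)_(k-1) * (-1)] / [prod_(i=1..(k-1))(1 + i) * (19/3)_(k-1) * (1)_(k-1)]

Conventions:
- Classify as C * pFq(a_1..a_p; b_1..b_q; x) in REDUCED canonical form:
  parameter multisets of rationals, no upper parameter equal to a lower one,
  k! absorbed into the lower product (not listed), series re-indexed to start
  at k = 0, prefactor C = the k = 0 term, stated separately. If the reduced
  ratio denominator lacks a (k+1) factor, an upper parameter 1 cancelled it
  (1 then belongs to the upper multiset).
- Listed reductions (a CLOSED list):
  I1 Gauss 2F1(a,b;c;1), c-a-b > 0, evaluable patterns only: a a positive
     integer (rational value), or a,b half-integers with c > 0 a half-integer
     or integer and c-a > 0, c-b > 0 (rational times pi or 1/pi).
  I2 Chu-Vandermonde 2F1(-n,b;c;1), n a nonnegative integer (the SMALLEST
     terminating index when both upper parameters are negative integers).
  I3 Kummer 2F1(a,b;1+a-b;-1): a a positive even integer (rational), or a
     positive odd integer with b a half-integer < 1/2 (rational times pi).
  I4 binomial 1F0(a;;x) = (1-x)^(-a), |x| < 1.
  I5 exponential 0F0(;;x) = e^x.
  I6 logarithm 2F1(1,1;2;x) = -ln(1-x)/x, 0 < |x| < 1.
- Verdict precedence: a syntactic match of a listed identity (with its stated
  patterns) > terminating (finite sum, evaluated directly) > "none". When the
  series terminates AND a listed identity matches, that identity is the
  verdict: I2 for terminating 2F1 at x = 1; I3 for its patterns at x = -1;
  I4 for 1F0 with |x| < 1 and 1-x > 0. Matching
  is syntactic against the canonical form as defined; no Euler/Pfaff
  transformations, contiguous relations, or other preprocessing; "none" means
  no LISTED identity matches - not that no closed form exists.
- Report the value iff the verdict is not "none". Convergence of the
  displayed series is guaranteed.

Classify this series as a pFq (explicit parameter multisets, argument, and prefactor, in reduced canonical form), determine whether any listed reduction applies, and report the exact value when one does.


x = -1 here; the reduced form reads 2F1, upper {-1/3, 5}, lower {19/3}, C = -1. Verdict: none (x = -1): each listed identity misses the multisets {-1/3, 5} ; {19/3}.

The tell: from the first term -1: the lower running product (prefactor -1) is a rising factorial.
Step ratio: r(k) = (-1) * (k-1/3) (k+5) / [(k+19/3) (k+1)] ; factor over Q: parameters, x = (-1), and C = -1.


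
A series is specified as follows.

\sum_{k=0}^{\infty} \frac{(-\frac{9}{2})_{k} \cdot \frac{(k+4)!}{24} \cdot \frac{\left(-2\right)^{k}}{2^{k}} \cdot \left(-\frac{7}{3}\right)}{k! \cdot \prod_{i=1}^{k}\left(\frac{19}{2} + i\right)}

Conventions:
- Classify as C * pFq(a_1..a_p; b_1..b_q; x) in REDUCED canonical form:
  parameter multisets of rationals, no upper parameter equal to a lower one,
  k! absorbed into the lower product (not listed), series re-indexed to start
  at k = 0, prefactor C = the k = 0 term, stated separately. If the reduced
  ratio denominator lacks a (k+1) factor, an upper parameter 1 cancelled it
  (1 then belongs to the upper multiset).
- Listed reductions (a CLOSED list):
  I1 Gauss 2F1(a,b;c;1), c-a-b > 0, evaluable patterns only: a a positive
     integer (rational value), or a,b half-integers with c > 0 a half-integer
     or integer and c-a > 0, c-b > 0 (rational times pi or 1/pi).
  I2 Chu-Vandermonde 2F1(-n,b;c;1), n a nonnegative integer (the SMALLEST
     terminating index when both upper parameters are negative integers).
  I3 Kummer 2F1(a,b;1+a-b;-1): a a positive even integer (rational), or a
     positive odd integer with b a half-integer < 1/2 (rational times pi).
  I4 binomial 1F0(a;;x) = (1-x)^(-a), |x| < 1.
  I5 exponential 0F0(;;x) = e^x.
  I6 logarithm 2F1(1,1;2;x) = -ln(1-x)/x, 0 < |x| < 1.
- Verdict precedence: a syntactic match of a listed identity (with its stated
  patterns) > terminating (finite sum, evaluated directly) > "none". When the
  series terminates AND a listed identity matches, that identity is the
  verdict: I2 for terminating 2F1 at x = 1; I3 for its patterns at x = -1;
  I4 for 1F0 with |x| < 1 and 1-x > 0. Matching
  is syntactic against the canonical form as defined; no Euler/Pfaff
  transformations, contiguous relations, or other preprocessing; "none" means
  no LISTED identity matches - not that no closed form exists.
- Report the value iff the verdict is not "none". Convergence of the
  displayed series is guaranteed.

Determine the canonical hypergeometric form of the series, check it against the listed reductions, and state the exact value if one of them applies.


At argument -1: a 2F1 with upper {-\frac{9}{2}, 5}, lower {\frac{21}{2}}, scaled by C = -\frac{7}{3}. Verdict: this is the Kummer evaluation I3 (x = -1; c = \frac{21}{2} equals 1+a-b for upper {-\frac{9}{2}, 5}: listed pattern). Exact value: \left(-\frac{4849845}{1048576}\right) \cdot \pi.

Key step: t_0 being -\frac{7}{3}, the lower running product (C = -7/3, x = -1) is a rising factorial.
Ratio: r(k) = -1 * (k-\frac{9}{2}) (k+5) / [(k+\frac{21}{2}) (k+1)] - rational; roots negated = parameters, x = -1, C = -\frac{7}{3}.


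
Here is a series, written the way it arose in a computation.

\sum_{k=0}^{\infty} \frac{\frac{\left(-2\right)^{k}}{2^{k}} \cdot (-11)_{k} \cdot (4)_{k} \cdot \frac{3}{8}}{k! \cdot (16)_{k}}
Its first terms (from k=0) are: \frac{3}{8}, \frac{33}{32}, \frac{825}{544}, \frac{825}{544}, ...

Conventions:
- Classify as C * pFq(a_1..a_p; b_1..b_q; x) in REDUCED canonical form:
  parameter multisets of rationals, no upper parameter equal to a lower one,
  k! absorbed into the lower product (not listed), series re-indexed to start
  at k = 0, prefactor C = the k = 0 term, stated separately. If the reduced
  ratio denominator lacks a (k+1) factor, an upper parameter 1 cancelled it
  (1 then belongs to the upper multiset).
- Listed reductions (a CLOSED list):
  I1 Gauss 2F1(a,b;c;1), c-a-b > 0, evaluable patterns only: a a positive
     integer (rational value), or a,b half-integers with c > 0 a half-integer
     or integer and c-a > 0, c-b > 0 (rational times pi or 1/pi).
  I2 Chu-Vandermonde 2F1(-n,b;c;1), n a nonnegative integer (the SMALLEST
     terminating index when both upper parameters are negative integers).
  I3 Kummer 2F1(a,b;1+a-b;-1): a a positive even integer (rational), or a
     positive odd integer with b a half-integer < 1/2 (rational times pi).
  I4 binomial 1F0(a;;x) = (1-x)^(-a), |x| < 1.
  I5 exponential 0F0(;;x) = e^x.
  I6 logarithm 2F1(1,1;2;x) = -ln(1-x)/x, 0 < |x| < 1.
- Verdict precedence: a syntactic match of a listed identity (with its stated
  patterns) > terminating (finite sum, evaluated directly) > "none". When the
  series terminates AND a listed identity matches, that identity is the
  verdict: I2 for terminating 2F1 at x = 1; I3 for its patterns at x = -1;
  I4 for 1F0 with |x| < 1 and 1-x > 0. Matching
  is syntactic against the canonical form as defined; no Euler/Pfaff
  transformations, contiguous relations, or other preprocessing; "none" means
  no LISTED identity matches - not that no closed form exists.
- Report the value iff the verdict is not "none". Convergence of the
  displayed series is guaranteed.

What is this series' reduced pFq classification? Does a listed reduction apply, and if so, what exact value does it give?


This is \frac{3}{8} * 2F1(-11, 4; 16; -1) in reduced canonical form. Verdict at x = -1: Kummer's theorem (I3) matches (x = -1; c = 16 equals 1+a-b for upper {-11, 4}: listed pattern). Hence: \frac{105}{16}.

The tell: x = -1 and the two k-th powers (prefactor 3/8) combine into one argument.
Adjacent-term ratio: r(k) = -1 * (k-11) (k+4) / [(k+16) (k+1)] - rational; roots negated = parameters, x = -1, C = \frac{3}{8}.


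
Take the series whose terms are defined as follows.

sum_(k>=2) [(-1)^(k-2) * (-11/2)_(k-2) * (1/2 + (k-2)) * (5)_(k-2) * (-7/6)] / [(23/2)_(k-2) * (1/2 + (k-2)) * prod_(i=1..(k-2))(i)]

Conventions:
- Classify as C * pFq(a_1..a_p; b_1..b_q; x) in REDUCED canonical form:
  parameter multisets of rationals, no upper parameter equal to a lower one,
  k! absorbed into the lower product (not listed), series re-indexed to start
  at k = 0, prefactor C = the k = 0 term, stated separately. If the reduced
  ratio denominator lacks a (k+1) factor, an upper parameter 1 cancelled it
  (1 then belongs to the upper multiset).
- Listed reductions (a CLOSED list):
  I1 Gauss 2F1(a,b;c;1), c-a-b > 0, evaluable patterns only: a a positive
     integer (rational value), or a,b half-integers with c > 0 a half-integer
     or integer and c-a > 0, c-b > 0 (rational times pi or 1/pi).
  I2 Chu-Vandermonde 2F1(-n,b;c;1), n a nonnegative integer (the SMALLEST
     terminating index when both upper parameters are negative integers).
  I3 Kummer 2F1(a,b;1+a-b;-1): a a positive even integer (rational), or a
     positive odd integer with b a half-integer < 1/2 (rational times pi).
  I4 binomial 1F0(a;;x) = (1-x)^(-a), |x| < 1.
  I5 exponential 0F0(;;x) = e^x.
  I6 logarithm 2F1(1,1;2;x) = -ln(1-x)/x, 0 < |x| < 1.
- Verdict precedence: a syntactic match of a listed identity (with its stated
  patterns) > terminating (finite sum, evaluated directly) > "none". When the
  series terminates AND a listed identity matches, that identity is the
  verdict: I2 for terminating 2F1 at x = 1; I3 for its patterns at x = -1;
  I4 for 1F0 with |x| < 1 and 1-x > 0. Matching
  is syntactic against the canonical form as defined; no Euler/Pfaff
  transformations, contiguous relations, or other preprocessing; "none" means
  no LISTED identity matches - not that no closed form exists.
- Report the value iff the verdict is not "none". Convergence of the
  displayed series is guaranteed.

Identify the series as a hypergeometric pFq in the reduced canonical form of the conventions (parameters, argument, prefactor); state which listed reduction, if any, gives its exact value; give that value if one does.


Key step: from the first term -7/6: the product of the first k integers (C = -7/6) is k!.
Ratio: r(k) = (-1) * (k-11/2) (k+5) / [(k+23/2) (k+1)] - rational; roots negated = parameters, x = (-1), C = -7/6.

Canonical form: C = -7/6 times 2F1 with upper {-11/2, 5}, lower {23/2}, x = -1. Verdict: Kummer's theorem (I3) applies (x = -1; c = 23/2 equals 1+a-b for upper {-11/2, 5}: listed pattern). Hence: (-101846745/33554432) * pi.


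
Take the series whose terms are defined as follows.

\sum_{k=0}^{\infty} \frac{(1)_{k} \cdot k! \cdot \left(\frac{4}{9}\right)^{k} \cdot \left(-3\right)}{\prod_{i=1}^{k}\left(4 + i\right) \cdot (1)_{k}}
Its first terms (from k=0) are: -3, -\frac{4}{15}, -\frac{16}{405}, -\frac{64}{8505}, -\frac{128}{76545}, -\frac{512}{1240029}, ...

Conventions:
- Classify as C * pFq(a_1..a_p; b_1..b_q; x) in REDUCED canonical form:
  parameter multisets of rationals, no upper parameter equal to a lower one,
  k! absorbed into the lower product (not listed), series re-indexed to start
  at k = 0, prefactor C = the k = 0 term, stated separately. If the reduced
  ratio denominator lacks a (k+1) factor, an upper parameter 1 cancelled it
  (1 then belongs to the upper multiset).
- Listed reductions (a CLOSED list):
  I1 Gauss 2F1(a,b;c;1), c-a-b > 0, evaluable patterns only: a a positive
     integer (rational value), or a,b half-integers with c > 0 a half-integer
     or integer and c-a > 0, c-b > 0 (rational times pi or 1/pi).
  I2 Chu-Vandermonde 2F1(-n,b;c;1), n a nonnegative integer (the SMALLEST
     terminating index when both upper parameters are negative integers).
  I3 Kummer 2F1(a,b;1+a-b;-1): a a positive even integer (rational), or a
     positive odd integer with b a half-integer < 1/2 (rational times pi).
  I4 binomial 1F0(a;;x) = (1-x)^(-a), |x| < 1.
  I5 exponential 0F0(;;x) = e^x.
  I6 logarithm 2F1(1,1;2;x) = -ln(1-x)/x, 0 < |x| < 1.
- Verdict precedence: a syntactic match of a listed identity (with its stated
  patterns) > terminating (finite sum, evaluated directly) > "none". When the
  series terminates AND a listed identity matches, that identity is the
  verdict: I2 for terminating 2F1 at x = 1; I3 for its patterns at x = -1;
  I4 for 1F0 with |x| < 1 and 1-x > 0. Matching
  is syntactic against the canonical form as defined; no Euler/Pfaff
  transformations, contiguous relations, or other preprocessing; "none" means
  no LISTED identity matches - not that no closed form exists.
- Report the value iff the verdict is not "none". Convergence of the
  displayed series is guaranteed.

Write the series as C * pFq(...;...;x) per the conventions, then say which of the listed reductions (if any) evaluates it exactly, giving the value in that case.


Key step: t_0 = -3 here, and the factorial ratio (C = -3) (k+a-1)!/(a-1)! is a rising factorial (a)_k.
Adjacent-term ratio: r(k) = \frac{4}{9} * (k+1) (k+1) / [(k+5) (k+1)] ; factor over Q: parameters, x = \frac{4}{9}, and C = -3.

Canonical form: C = -3 times 2F1 with upper {1, 1}, lower {5}, x = \frac{4}{9}. Verdict: none. A 2F1 with upper {1, 1} fits none of I1-I6 at x = \frac{4}{9}; the sum runs forever.


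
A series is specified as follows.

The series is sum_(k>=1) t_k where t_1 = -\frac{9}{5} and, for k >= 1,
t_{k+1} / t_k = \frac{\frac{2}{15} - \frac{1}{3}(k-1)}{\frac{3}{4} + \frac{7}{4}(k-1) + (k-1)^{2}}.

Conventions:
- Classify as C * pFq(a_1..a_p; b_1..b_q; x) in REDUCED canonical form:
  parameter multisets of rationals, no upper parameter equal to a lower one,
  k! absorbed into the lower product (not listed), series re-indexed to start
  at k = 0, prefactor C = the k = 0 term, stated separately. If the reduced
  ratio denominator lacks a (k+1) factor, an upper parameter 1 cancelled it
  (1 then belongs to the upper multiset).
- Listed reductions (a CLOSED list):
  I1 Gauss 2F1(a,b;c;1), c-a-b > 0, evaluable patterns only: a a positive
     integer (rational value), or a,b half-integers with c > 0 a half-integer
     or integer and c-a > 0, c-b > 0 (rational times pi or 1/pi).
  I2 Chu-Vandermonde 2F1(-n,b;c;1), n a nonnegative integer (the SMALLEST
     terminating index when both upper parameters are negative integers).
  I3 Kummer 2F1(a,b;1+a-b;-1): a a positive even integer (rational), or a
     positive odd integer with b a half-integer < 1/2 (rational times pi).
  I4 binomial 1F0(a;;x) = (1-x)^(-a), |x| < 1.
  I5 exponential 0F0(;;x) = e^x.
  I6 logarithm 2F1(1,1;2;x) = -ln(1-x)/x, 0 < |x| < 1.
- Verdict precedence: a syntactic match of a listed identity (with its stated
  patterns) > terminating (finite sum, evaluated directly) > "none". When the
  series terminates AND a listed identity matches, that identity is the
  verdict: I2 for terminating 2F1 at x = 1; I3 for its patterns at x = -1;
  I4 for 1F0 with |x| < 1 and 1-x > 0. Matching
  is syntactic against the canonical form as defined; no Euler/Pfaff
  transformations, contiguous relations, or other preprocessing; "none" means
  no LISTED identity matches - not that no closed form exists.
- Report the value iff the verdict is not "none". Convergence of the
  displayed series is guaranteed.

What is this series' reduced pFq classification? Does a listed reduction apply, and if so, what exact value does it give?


This is -\frac{9}{5} * 1F1(-\frac{2}{5}; \frac{3}{4}; -\frac{1}{3}) in reduced canonical form. Verdict: none. No listed pattern accepts 1F1(-\frac{2}{5}; \frac{3}{4}; -\frac{1}{3}).

Structural cue: from the first term -\frac{9}{5}: the expanded ratio factors over Q; C = -9/5, roots give parameters.
Adjacent-term ratio: r(k) = -\frac{1}{3} * (k-\frac{2}{5}) / [(k+\frac{3}{4}) (k+1)] - poly over poly, x = -\frac{1}{3} from leading terms; C = -\frac{9}{5} at k = 0.
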